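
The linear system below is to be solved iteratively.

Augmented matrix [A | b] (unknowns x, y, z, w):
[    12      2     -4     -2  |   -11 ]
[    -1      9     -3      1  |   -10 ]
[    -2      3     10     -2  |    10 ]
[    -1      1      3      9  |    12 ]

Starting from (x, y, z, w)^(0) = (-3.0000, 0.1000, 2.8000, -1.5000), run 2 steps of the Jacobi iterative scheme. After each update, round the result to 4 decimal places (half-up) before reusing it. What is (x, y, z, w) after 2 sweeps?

Iteration 1:
  x = (-11 - (2)·0.1000 - (-4)·2.8000 - (-2)·-1.5000) / (12) = -0.2500
  y = (-10 - (-1)·-3.0000 - (-3)·2.8000 - (1)·-1.5000) / (9) = -0.3444
  z = (10 - (-2)·-3.0000 - (3)·0.1000 - (-2)·-1.5000) / (10) = 0.0700
  w = (12 - (-1)·-3.0000 - (1)·0.1000 - (3)·2.8000) / (9) = 0.0556
Iteration 2:
  x = (-11 - (2)·-0.3444 - (-4)·0.0700 - (-2)·0.0556) / (12) = -0.8267
  y = (-10 - (-1)·-0.2500 - (-3)·0.0700 - (1)·0.0556) / (9) = -1.1217
  z = (10 - (-2)·-0.2500 - (3)·-0.3444 - (-2)·0.0556) / (10) = 1.0644
  w = (12 - (-1)·-0.2500 - (1)·-0.3444 - (3)·0.0700) / (9) = 1.3205

(-0.8267, -1.1217, 1.0644, 1.3205)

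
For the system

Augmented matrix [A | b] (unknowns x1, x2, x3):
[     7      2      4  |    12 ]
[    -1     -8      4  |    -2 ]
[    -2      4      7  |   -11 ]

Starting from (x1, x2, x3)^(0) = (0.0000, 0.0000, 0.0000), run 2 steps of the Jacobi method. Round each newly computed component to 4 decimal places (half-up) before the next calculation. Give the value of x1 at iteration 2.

2.5408

Iteration 1:
  x1 = (12 - (2)·0.0000 - (4)·0.0000) / (7) = 1.7143
  x2 = (-2 - (-1)·0.0000 - (4)·0.0000) / (-8) = 0.2500
  x3 = (-11 - (-2)·0.0000 - (4)·0.0000) / (7) = -1.5714
Iteration 2:
  x1 = (12 - (2)·0.2500 - (4)·-1.5714) / (7) = 2.5408
  x2 = (-2 - (-1)·1.7143 - (4)·-1.5714) / (-8) = -0.7500
  x3 = (-11 - (-2)·1.7143 - (4)·0.2500) / (7) = -1.2245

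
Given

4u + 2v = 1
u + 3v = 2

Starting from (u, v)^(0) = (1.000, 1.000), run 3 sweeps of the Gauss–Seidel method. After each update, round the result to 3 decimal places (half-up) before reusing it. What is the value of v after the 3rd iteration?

0.701

Iteration 1:
  u = (1 - (2)·1.000) / (4) = -0.250
  v = (2 - (1)·-0.250) / (3) = 0.750
Iteration 2:
  u = (1 - (2)·0.750) / (4) = -0.125
  v = (2 - (1)·-0.125) / (3) = 0.708
Iteration 3:
  u = (1 - (2)·0.708) / (4) = -0.104
  v = (2 - (1)·-0.104) / (3) = 0.701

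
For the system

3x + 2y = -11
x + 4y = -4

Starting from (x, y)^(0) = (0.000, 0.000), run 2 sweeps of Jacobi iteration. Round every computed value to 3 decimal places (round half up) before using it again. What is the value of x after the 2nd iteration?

Iteration 1:
  x = (-11 - (2)·0.000) / (3) = -3.667
  y = (-4 - (1)·0.000) / (4) = -1.000
Iteration 2:
  x = (-11 - (2)·-1.000) / (3) = -3.000
  y = (-4 - (1)·-3.667) / (4) = -0.083

-3.000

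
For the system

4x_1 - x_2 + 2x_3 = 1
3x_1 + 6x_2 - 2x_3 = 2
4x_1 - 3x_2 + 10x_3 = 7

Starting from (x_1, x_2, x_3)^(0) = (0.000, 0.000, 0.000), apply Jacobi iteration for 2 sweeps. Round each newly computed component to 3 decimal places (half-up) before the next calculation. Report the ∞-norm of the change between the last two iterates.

Iteration 1:
  x_1 = (1 - (-1)·0.000 - (2)·0.000) / (4) = 0.250
  x_2 = (2 - (3)·0.000 - (-2)·0.000) / (6) = 0.333
  x_3 = (7 - (4)·0.000 - (-3)·0.000) / (10) = 0.700
Iteration 2:
  x_1 = (1 - (-1)·0.333 - (2)·0.700) / (4) = -0.017
  x_2 = (2 - (3)·0.250 - (-2)·0.700) / (6) = 0.442
  x_3 = (7 - (4)·0.250 - (-3)·0.333) / (10) = 0.700
Change: (-0.267, 0.109, 0.000) → max |·| = 0.267

0.267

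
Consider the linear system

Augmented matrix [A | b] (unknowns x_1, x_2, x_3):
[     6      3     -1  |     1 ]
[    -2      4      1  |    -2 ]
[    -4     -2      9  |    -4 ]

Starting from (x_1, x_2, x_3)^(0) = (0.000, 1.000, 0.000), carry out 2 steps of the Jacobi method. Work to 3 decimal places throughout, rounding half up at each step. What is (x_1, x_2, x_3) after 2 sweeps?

Iteration 1:
  x_1 = (1 - (3)·1.000 - (-1)·0.000) / (6) = -0.333
  x_2 = (-2 - (-2)·0.000 - (1)·0.000) / (4) = -0.500
  x_3 = (-4 - (-4)·0.000 - (-2)·1.000) / (9) = -0.222
Iteration 2:
  x_1 = (1 - (3)·-0.500 - (-1)·-0.222) / (6) = 0.380
  x_2 = (-2 - (-2)·-0.333 - (1)·-0.222) / (4) = -0.611
  x_3 = (-4 - (-4)·-0.333 - (-2)·-0.500) / (9) = -0.704

(0.380, -0.611, -0.704)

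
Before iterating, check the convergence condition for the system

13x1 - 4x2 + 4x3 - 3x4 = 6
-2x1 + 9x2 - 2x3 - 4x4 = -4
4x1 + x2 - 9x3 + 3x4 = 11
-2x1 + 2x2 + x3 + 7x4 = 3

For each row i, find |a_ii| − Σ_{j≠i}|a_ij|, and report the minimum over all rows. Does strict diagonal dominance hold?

row 1: |13| − (4+4+3) = 2
row 2: |9| − (2+2+4) = 1
row 3: |-9| − (4+1+3) = 1
row 4: |7| − (2+2+1) = 2
minimum over rows = 1 → strictly diagonally dominant (convergence guaranteed)

1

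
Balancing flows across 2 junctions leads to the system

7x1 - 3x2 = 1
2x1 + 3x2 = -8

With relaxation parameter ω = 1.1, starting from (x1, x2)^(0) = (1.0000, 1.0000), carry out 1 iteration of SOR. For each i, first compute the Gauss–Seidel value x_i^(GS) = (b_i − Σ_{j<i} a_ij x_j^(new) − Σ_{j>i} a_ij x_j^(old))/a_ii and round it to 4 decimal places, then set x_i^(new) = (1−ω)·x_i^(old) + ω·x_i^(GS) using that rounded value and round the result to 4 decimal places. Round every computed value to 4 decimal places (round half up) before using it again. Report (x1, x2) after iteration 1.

(0.5285, -3.4209)

Iteration 1:
  x1: GS value = (1 - (-3)·1.0000) / (7) = 0.5714;  x1 ← (1−ω)·1.0000 + ω·0.5714 = 0.5285
  x2: GS value = (-8 - (2)·0.5285) / (3) = -3.0190;  x2 ← (1−ω)·1.0000 + ω·-3.0190 = -3.4209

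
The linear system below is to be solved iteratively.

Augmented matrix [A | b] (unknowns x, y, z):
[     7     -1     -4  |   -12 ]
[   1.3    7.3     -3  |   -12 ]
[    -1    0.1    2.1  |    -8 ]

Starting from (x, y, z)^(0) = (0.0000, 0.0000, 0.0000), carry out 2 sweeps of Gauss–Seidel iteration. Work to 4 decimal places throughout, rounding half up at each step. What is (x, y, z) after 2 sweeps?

Iteration 1:
  x = (-12 - (-1)·0.0000 - (-4)·0.0000) / (7) = -1.7143
  y = (-12 - (1.3)·-1.7143 - (-3)·0.0000) / (7.3) = -1.3385
  z = (-8 - (-1)·-1.7143 - (0.1)·-1.3385) / (2.1) = -4.5621
Iteration 2:
  x = (-12 - (-1)·-1.3385 - (-4)·-4.5621) / (7) = -4.5124
  y = (-12 - (1.3)·-4.5124 - (-3)·-4.5621) / (7.3) = -2.7151
  z = (-8 - (-1)·-4.5124 - (0.1)·-2.7151) / (2.1) = -5.8290

(-4.5124, -2.7151, -5.8290)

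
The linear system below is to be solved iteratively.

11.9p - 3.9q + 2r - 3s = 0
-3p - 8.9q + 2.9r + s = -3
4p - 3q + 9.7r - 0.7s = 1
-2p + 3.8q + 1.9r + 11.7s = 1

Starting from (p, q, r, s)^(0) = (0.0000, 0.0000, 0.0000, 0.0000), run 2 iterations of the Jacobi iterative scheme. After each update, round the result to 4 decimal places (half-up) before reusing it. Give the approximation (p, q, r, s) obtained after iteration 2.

(0.1147, 0.3803, 0.2135, -0.0408)

Iteration 1:
  p = (0 - (-3.9)·0.0000 - (2)·0.0000 - (-3)·0.0000) / (11.9) = 0.0000
  q = (-3 - (-3)·0.0000 - (2.9)·0.0000 - (1)·0.0000) / (-8.9) = 0.3371
  r = (1 - (4)·0.0000 - (-3)·0.0000 - (-0.7)·0.0000) / (9.7) = 0.1031
  s = (1 - (-2)·0.0000 - (3.8)·0.0000 - (1.9)·0.0000) / (11.7) = 0.0855
Iteration 2:
  p = (0 - (-3.9)·0.3371 - (2)·0.1031 - (-3)·0.0855) / (11.9) = 0.1147
  q = (-3 - (-3)·0.0000 - (2.9)·0.1031 - (1)·0.0855) / (-8.9) = 0.3803
  r = (1 - (4)·0.0000 - (-3)·0.3371 - (-0.7)·0.0855) / (9.7) = 0.2135
  s = (1 - (-2)·0.0000 - (3.8)·0.3371 - (1.9)·0.1031) / (11.7) = -0.0408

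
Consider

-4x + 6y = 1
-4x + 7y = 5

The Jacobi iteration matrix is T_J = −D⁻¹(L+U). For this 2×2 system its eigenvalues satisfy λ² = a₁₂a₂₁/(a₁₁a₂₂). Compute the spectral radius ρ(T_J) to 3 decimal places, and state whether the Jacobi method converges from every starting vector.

0.926

a₁₂a₂₁/(a₁₁a₂₂) = (6)·(-4) / ((-4)·(7)) = 0.857143
ρ = √|0.857143| = √0.857143 = 0.926
ρ < 1, so Jacobi converges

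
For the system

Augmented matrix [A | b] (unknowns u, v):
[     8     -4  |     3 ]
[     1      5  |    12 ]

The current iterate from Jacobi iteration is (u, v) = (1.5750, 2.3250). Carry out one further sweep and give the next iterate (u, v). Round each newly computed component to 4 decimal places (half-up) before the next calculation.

One sweep:
  u = (3 - (-4)·2.3250) / (8) = 1.5375
  v = (12 - (1)·1.5750) / (5) = 2.0850

(1.5375, 2.0850)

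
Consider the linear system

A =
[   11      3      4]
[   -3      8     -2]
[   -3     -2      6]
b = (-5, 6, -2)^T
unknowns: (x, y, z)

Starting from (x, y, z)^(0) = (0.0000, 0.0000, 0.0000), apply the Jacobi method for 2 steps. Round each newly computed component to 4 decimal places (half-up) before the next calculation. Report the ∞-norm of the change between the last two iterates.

Iteration 1:
  x = (-5 - (3)·0.0000 - (4)·0.0000) / (11) = -0.4545
  y = (6 - (-3)·0.0000 - (-2)·0.0000) / (8) = 0.7500
  z = (-2 - (-3)·0.0000 - (-2)·0.0000) / (6) = -0.3333
Iteration 2:
  x = (-5 - (3)·0.7500 - (4)·-0.3333) / (11) = -0.5379
  y = (6 - (-3)·-0.4545 - (-2)·-0.3333) / (8) = 0.4962
  z = (-2 - (-3)·-0.4545 - (-2)·0.7500) / (6) = -0.3106
Change: (-0.0834, -0.2538, 0.0227) → max |·| = 0.2538

0.2538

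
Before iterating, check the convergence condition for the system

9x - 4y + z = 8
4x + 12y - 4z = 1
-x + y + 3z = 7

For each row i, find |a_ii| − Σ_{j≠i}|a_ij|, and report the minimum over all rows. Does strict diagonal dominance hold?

1

row 1: |9| − (4+1) = 4
row 2: |12| − (4+4) = 4
row 3: |3| − (1+1) = 1
minimum over rows = 1 → strictly diagonally dominant (convergence guaranteed)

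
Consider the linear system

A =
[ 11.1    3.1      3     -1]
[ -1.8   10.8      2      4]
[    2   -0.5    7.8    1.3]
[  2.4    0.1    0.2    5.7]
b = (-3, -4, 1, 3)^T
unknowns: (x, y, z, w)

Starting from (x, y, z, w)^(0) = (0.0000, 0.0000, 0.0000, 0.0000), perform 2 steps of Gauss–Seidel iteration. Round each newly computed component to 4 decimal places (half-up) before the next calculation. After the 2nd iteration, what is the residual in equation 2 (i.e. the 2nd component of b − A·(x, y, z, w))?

0.4871

Iteration 1:
  x = (-3 - (3.1)·0.0000 - (3)·0.0000 - (-1)·0.0000) / (11.1) = -0.2703
  y = (-4 - (-1.8)·-0.2703 - (2)·0.0000 - (4)·0.0000) / (10.8) = -0.4154
  z = (1 - (2)·-0.2703 - (-0.5)·-0.4154 - (1.3)·0.0000) / (7.8) = 0.1709
  w = (3 - (2.4)·-0.2703 - (0.1)·-0.4154 - (0.2)·0.1709) / (5.7) = 0.6414
Iteration 2:
  x = (-3 - (3.1)·-0.4154 - (3)·0.1709 - (-1)·0.6414) / (11.1) = -0.1427
  y = (-4 - (-1.8)·-0.1427 - (2)·0.1709 - (4)·0.6414) / (10.8) = -0.6634
  z = (1 - (2)·-0.1427 - (-0.5)·-0.6634 - (1.3)·0.6414) / (7.8) = 0.0154
  w = (3 - (2.4)·-0.1427 - (0.1)·-0.6634 - (0.2)·0.0154) / (5.7) = 0.5975
Residual b − A·x = (1.1918, 0.4871, 0.0568, 0.0000)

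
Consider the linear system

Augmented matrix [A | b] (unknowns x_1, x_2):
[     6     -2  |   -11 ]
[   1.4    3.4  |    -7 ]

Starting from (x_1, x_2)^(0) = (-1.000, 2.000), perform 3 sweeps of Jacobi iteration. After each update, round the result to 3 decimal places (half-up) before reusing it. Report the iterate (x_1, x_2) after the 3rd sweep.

(-2.359, -1.078)

Iteration 1:
  x_1 = (-11 - (-2)·2.000) / (6) = -1.167
  x_2 = (-7 - (1.4)·-1.000) / (3.4) = -1.647
Iteration 2:
  x_1 = (-11 - (-2)·-1.647) / (6) = -2.382
  x_2 = (-7 - (1.4)·-1.167) / (3.4) = -1.578
Iteration 3:
  x_1 = (-11 - (-2)·-1.578) / (6) = -2.359
  x_2 = (-7 - (1.4)·-2.382) / (3.4) = -1.078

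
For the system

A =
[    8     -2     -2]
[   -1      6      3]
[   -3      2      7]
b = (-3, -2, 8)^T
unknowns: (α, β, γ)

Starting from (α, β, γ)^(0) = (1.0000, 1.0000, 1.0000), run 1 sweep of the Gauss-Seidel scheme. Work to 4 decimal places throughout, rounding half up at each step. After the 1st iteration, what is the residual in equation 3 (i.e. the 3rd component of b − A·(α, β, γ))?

Iteration 1:
  α = (-3 - (-2)·1.0000 - (-2)·1.0000) / (8) = 0.1250
  β = (-2 - (-1)·0.1250 - (3)·1.0000) / (6) = -0.8125
  γ = (8 - (-3)·0.1250 - (2)·-0.8125) / (7) = 1.4286
Residual b − A·x = (-2.7678, -1.2858, -0.0002)

-0.0002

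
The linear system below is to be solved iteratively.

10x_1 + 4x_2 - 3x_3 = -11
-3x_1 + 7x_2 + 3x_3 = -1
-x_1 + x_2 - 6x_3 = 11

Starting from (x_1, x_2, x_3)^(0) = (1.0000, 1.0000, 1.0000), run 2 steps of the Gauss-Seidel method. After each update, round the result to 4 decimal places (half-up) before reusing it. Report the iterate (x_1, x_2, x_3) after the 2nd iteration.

Iteration 1:
  x_1 = (-11 - (4)·1.0000 - (-3)·1.0000) / (10) = -1.2000
  x_2 = (-1 - (-3)·-1.2000 - (3)·1.0000) / (7) = -1.0857
  x_3 = (11 - (-1)·-1.2000 - (1)·-1.0857) / (-6) = -1.8143
Iteration 2:
  x_1 = (-11 - (4)·-1.0857 - (-3)·-1.8143) / (10) = -1.2100
  x_2 = (-1 - (-3)·-1.2100 - (3)·-1.8143) / (7) = 0.1161
  x_3 = (11 - (-1)·-1.2100 - (1)·0.1161) / (-6) = -1.6123

(-1.2100, 0.1161, -1.6123)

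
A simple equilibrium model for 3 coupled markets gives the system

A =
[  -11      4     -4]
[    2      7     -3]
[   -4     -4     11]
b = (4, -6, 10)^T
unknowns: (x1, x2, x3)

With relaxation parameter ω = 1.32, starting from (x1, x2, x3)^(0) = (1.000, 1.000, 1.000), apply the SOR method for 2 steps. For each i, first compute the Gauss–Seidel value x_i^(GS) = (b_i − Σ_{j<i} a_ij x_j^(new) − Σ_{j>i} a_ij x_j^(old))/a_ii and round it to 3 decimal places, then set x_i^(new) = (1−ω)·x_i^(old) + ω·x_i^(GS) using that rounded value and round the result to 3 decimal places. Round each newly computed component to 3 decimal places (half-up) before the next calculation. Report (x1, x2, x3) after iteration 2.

(-0.609, -0.593, 0.554)

Iteration 1:
  x1: GS value = (4 - (4)·1.000 - (-4)·1.000) / (-11) = -0.364;  x1 ← (1−ω)·1.000 + ω·-0.364 = -0.800
  x2: GS value = (-6 - (2)·-0.800 - (-3)·1.000) / (7) = -0.200;  x2 ← (1−ω)·1.000 + ω·-0.200 = -0.584
  x3: GS value = (10 - (-4)·-0.800 - (-4)·-0.584) / (11) = 0.406;  x3 ← (1−ω)·1.000 + ω·0.406 = 0.216
Iteration 2:
  x1: GS value = (4 - (4)·-0.584 - (-4)·0.216) / (-11) = -0.655;  x1 ← (1−ω)·-0.800 + ω·-0.655 = -0.609
  x2: GS value = (-6 - (2)·-0.609 - (-3)·0.216) / (7) = -0.591;  x2 ← (1−ω)·-0.584 + ω·-0.591 = -0.593
  x3: GS value = (10 - (-4)·-0.609 - (-4)·-0.593) / (11) = 0.472;  x3 ← (1−ω)·0.216 + ω·0.472 = 0.554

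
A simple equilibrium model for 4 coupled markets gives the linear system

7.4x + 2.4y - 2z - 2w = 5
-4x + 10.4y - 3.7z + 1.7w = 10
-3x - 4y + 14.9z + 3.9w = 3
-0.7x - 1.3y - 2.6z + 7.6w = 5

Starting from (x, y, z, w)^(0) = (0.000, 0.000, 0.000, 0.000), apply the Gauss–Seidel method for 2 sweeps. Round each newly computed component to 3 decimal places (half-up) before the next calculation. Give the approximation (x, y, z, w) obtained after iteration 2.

Iteration 1:
  x = (5 - (2.4)·0.000 - (-2)·0.000 - (-2)·0.000) / (7.4) = 0.676
  y = (10 - (-4)·0.676 - (-3.7)·0.000 - (1.7)·0.000) / (10.4) = 1.222
  z = (3 - (-3)·0.676 - (-4)·1.222 - (3.9)·0.000) / (14.9) = 0.666
  w = (5 - (-0.7)·0.676 - (-1.3)·1.222 - (-2.6)·0.666) / (7.6) = 1.157
Iteration 2:
  x = (5 - (2.4)·1.222 - (-2)·0.666 - (-2)·1.157) / (7.4) = 0.772
  y = (10 - (-4)·0.772 - (-3.7)·0.666 - (1.7)·1.157) / (10.4) = 1.306
  z = (3 - (-3)·0.772 - (-4)·1.306 - (3.9)·1.157) / (14.9) = 0.405
  w = (5 - (-0.7)·0.772 - (-1.3)·1.306 - (-2.6)·0.405) / (7.6) = 1.091

(0.772, 1.306, 0.405, 1.091)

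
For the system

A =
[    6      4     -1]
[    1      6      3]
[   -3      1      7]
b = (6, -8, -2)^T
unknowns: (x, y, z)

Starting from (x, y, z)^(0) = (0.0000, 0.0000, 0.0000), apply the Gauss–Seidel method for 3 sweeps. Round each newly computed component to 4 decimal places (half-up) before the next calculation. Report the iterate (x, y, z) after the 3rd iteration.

Iteration 1:
  x = (6 - (4)·0.0000 - (-1)·0.0000) / (6) = 1.0000
  y = (-8 - (1)·1.0000 - (3)·0.0000) / (6) = -1.5000
  z = (-2 - (-3)·1.0000 - (1)·-1.5000) / (7) = 0.3571
Iteration 2:
  x = (6 - (4)·-1.5000 - (-1)·0.3571) / (6) = 2.0595
  y = (-8 - (1)·2.0595 - (3)·0.3571) / (6) = -1.8551
  z = (-2 - (-3)·2.0595 - (1)·-1.8551) / (7) = 0.8619
Iteration 3:
  x = (6 - (4)·-1.8551 - (-1)·0.8619) / (6) = 2.3804
  y = (-8 - (1)·2.3804 - (3)·0.8619) / (6) = -2.1610
  z = (-2 - (-3)·2.3804 - (1)·-2.1610) / (7) = 1.0432

(2.3804, -2.1610, 1.0432)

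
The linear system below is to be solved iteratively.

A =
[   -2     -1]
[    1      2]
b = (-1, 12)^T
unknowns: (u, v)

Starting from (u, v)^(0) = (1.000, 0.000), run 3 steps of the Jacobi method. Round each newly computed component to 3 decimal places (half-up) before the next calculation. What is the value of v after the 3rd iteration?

7.125

Iteration 1:
  u = (-1 - (-1)·0.000) / (-2) = 0.500
  v = (12 - (1)·1.000) / (2) = 5.500
Iteration 2:
  u = (-1 - (-1)·5.500) / (-2) = -2.250
  v = (12 - (1)·0.500) / (2) = 5.750
Iteration 3:
  u = (-1 - (-1)·5.750) / (-2) = -2.375
  v = (12 - (1)·-2.250) / (2) = 7.125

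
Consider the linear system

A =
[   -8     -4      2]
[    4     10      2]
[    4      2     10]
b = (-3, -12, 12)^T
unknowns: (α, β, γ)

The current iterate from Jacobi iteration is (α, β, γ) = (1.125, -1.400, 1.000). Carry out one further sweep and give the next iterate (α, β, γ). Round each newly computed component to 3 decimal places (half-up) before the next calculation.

(1.325, -1.850, 1.030)

One sweep:
  α = (-3 - (-4)·-1.400 - (2)·1.000) / (-8) = 1.325
  β = (-12 - (4)·1.125 - (2)·1.000) / (10) = -1.850
  γ = (12 - (4)·1.125 - (2)·-1.400) / (10) = 1.030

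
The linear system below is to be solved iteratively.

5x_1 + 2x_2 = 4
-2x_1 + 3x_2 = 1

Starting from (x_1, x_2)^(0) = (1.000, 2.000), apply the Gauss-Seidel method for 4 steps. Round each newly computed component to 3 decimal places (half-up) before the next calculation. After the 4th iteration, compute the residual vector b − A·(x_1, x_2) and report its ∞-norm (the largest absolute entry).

0.062

Iteration 1:
  x_1 = (4 - (2)·2.000) / (5) = 0.000
  x_2 = (1 - (-2)·0.000) / (3) = 0.333
Iteration 2:
  x_1 = (4 - (2)·0.333) / (5) = 0.667
  x_2 = (1 - (-2)·0.667) / (3) = 0.778
Iteration 3:
  x_1 = (4 - (2)·0.778) / (5) = 0.489
  x_2 = (1 - (-2)·0.489) / (3) = 0.659
Iteration 4:
  x_1 = (4 - (2)·0.659) / (5) = 0.536
  x_2 = (1 - (-2)·0.536) / (3) = 0.691
Residual b − A·x = (-0.062, -0.001); ∞-norm = 0.062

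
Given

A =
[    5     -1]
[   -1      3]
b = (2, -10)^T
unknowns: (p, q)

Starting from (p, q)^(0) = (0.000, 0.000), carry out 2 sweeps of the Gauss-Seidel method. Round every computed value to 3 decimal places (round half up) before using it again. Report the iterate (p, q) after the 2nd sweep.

(-0.240, -3.413)

Iteration 1:
  p = (2 - (-1)·0.000) / (5) = 0.400
  q = (-10 - (-1)·0.400) / (3) = -3.200
Iteration 2:
  p = (2 - (-1)·-3.200) / (5) = -0.240
  q = (-10 - (-1)·-0.240) / (3) = -3.413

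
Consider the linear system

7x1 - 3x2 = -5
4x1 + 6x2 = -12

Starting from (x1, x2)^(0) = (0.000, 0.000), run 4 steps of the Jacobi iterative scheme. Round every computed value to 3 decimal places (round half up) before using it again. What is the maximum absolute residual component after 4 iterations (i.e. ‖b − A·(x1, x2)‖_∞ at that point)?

0.974

Iteration 1:
  x1 = (-5 - (-3)·0.000) / (7) = -0.714
  x2 = (-12 - (4)·0.000) / (6) = -2.000
Iteration 2:
  x1 = (-5 - (-3)·-2.000) / (7) = -1.571
  x2 = (-12 - (4)·-0.714) / (6) = -1.524
Iteration 3:
  x1 = (-5 - (-3)·-1.524) / (7) = -1.367
  x2 = (-12 - (4)·-1.571) / (6) = -0.953
Iteration 4:
  x1 = (-5 - (-3)·-0.953) / (7) = -1.123
  x2 = (-12 - (4)·-1.367) / (6) = -1.089
Residual b − A·x = (-0.406, -0.974); ∞-norm = 0.974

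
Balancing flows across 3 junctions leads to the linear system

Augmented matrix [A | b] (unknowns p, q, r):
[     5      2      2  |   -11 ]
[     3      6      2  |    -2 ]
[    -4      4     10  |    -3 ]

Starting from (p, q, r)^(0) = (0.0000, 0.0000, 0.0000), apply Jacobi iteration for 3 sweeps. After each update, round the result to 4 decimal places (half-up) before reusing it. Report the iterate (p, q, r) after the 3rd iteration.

(-2.1280, 0.9889, -1.4254)

Iteration 1:
  p = (-11 - (2)·0.0000 - (2)·0.0000) / (5) = -2.2000
  q = (-2 - (3)·0.0000 - (2)·0.0000) / (6) = -0.3333
  r = (-3 - (-4)·0.0000 - (4)·0.0000) / (10) = -0.3000
Iteration 2:
  p = (-11 - (2)·-0.3333 - (2)·-0.3000) / (5) = -1.9467
  q = (-2 - (3)·-2.2000 - (2)·-0.3000) / (6) = 0.8667
  r = (-3 - (-4)·-2.2000 - (4)·-0.3333) / (10) = -1.0467
Iteration 3:
  p = (-11 - (2)·0.8667 - (2)·-1.0467) / (5) = -2.1280
  q = (-2 - (3)·-1.9467 - (2)·-1.0467) / (6) = 0.9889
  r = (-3 - (-4)·-1.9467 - (4)·0.8667) / (10) = -1.4254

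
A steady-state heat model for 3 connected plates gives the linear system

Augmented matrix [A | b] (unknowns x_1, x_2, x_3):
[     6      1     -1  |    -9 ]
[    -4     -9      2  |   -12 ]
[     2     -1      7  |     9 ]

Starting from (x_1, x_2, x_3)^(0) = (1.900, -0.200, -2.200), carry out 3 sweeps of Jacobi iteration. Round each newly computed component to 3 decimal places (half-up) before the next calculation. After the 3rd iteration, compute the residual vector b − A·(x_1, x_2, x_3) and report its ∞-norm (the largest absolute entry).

1.211

Iteration 1:
  x_1 = (-9 - (1)·-0.200 - (-1)·-2.200) / (6) = -1.833
  x_2 = (-12 - (-4)·1.900 - (2)·-2.200) / (-9) = 0.000
  x_3 = (9 - (2)·1.900 - (-1)·-0.200) / (7) = 0.714
Iteration 2:
  x_1 = (-9 - (1)·0.000 - (-1)·0.714) / (6) = -1.381
  x_2 = (-12 - (-4)·-1.833 - (2)·0.714) / (-9) = 2.307
  x_3 = (9 - (2)·-1.833 - (-1)·0.000) / (7) = 1.809
Iteration 3:
  x_1 = (-9 - (1)·2.307 - (-1)·1.809) / (6) = -1.583
  x_2 = (-12 - (-4)·-1.381 - (2)·1.809) / (-9) = 2.349
  x_3 = (9 - (2)·-1.381 - (-1)·2.307) / (7) = 2.010
Residual b − A·x = (0.159, -1.211, 0.445); ∞-norm = 1.211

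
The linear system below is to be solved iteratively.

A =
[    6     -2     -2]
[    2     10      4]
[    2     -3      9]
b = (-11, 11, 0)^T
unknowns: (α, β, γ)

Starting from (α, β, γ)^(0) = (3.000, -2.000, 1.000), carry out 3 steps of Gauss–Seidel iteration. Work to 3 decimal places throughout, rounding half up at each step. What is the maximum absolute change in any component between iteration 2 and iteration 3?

0.138

Iteration 1:
  α = (-11 - (-2)·-2.000 - (-2)·1.000) / (6) = -2.167
  β = (11 - (2)·-2.167 - (4)·1.000) / (10) = 1.133
  γ = (0 - (2)·-2.167 - (-3)·1.133) / (9) = 0.859
Iteration 2:
  α = (-11 - (-2)·1.133 - (-2)·0.859) / (6) = -1.169
  β = (11 - (2)·-1.169 - (4)·0.859) / (10) = 0.990
  γ = (0 - (2)·-1.169 - (-3)·0.990) / (9) = 0.590
Iteration 3:
  α = (-11 - (-2)·0.990 - (-2)·0.590) / (6) = -1.307
  β = (11 - (2)·-1.307 - (4)·0.590) / (10) = 1.125
  γ = (0 - (2)·-1.307 - (-3)·1.125) / (9) = 0.665
Change: (-0.138, 0.135, 0.075) → max |·| = 0.138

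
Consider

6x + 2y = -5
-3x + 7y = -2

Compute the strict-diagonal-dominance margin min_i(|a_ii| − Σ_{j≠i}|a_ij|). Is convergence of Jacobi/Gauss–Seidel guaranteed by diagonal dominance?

4

row 1: |6| − (2) = 4
row 2: |7| − (3) = 4
minimum over rows = 4 → strictly diagonally dominant (convergence guaranteed)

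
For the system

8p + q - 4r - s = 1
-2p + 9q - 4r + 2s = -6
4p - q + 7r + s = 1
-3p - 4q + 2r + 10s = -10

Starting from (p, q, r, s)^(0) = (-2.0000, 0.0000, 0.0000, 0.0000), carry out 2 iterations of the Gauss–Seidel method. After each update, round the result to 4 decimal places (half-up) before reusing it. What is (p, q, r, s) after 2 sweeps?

(0.0432, -0.3961, 0.2350, -1.1925)

Iteration 1:
  p = (1 - (1)·0.0000 - (-4)·0.0000 - (-1)·0.0000) / (8) = 0.1250
  q = (-6 - (-2)·0.1250 - (-4)·0.0000 - (2)·0.0000) / (9) = -0.6389
  r = (1 - (4)·0.1250 - (-1)·-0.6389 - (1)·0.0000) / (7) = -0.0198
  s = (-10 - (-3)·0.1250 - (-4)·-0.6389 - (2)·-0.0198) / (10) = -1.2141
Iteration 2:
  p = (1 - (1)·-0.6389 - (-4)·-0.0198 - (-1)·-1.2141) / (8) = 0.0432
  q = (-6 - (-2)·0.0432 - (-4)·-0.0198 - (2)·-1.2141) / (9) = -0.3961
  r = (1 - (4)·0.0432 - (-1)·-0.3961 - (1)·-1.2141) / (7) = 0.2350
  s = (-10 - (-3)·0.0432 - (-4)·-0.3961 - (2)·0.2350) / (10) = -1.1925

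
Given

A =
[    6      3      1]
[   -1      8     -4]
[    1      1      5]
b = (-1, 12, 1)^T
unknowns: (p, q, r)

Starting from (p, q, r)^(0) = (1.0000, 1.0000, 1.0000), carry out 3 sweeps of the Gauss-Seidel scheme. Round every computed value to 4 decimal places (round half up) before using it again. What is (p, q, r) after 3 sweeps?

Iteration 1:
  p = (-1 - (3)·1.0000 - (1)·1.0000) / (6) = -0.8333
  q = (12 - (-1)·-0.8333 - (-4)·1.0000) / (8) = 1.8958
  r = (1 - (1)·-0.8333 - (1)·1.8958) / (5) = -0.0125
Iteration 2:
  p = (-1 - (3)·1.8958 - (1)·-0.0125) / (6) = -1.1125
  q = (12 - (-1)·-1.1125 - (-4)·-0.0125) / (8) = 1.3547
  r = (1 - (1)·-1.1125 - (1)·1.3547) / (5) = 0.1516
Iteration 3:
  p = (-1 - (3)·1.3547 - (1)·0.1516) / (6) = -0.8693
  q = (12 - (-1)·-0.8693 - (-4)·0.1516) / (8) = 1.4671
  r = (1 - (1)·-0.8693 - (1)·1.4671) / (5) = 0.0804

(-0.8693, 1.4671, 0.0804)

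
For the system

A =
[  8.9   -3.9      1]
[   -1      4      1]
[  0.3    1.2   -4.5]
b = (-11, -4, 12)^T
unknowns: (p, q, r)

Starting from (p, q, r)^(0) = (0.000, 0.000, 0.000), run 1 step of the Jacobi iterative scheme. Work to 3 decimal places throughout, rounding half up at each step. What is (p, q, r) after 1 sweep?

(-1.236, -1.000, -2.667)

Iteration 1:
  p = (-11 - (-3.9)·0.000 - (1)·0.000) / (8.9) = -1.236
  q = (-4 - (-1)·0.000 - (1)·0.000) / (4) = -1.000
  r = (12 - (0.3)·0.000 - (1.2)·0.000) / (-4.5) = -2.667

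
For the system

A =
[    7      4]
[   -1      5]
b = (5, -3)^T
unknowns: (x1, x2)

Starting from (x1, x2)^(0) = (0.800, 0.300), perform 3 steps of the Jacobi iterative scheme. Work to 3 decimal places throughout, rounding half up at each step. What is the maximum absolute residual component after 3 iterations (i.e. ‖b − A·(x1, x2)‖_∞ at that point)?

Iteration 1:
  x1 = (5 - (4)·0.300) / (7) = 0.543
  x2 = (-3 - (-1)·0.800) / (5) = -0.440
Iteration 2:
  x1 = (5 - (4)·-0.440) / (7) = 0.966
  x2 = (-3 - (-1)·0.543) / (5) = -0.491
Iteration 3:
  x1 = (5 - (4)·-0.491) / (7) = 0.995
  x2 = (-3 - (-1)·0.966) / (5) = -0.407
Residual b − A·x = (-0.337, 0.030); ∞-norm = 0.337

0.337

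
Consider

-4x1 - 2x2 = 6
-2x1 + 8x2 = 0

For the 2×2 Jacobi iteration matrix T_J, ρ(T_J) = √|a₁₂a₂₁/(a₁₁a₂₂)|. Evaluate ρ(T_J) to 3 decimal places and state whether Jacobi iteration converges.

0.354

a₁₂a₂₁/(a₁₁a₂₂) = (-2)·(-2) / ((-4)·(8)) = -0.125000
ρ = √|-0.125000| = √0.125000 = 0.354
ρ < 1, so Jacobi converges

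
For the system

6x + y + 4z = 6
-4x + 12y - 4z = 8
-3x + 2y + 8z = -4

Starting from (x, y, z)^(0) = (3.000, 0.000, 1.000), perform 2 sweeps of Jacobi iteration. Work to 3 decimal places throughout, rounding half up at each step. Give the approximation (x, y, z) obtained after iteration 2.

(0.250, 0.986, -0.875)

Iteration 1:
  x = (6 - (1)·0.000 - (4)·1.000) / (6) = 0.333
  y = (8 - (-4)·3.000 - (-4)·1.000) / (12) = 2.000
  z = (-4 - (-3)·3.000 - (2)·0.000) / (8) = 0.625
Iteration 2:
  x = (6 - (1)·2.000 - (4)·0.625) / (6) = 0.250
  y = (8 - (-4)·0.333 - (-4)·0.625) / (12) = 0.986
  z = (-4 - (-3)·0.333 - (2)·2.000) / (8) = -0.875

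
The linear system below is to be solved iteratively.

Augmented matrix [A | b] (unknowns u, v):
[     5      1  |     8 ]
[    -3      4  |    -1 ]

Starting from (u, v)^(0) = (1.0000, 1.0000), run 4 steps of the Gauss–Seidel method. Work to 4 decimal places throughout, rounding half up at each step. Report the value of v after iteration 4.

0.8262

Iteration 1:
  u = (8 - (1)·1.0000) / (5) = 1.4000
  v = (-1 - (-3)·1.4000) / (4) = 0.8000
Iteration 2:
  u = (8 - (1)·0.8000) / (5) = 1.4400
  v = (-1 - (-3)·1.4400) / (4) = 0.8300
Iteration 3:
  u = (8 - (1)·0.8300) / (5) = 1.4340
  v = (-1 - (-3)·1.4340) / (4) = 0.8255
Iteration 4:
  u = (8 - (1)·0.8255) / (5) = 1.4349
  v = (-1 - (-3)·1.4349) / (4) = 0.8262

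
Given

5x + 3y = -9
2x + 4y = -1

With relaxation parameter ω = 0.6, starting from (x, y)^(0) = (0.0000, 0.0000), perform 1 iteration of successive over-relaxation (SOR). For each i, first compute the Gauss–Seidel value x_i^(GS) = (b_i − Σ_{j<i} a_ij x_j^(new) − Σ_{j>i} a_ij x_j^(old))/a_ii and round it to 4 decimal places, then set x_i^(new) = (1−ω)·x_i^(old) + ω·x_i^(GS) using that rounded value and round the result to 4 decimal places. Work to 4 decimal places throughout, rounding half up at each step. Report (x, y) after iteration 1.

Iteration 1:
  x: GS value = (-9 - (3)·0.0000) / (5) = -1.8000;  x ← (1−ω)·0.0000 + ω·-1.8000 = -1.0800
  y: GS value = (-1 - (2)·-1.0800) / (4) = 0.2900;  y ← (1−ω)·0.0000 + ω·0.2900 = 0.1740

(-1.0800, 0.1740)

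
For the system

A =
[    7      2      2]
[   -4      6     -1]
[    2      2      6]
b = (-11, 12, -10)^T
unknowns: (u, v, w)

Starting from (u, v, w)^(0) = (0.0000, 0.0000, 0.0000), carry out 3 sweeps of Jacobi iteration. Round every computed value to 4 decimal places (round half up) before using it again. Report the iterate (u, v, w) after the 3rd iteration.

(-1.2472, 0.5873, -1.3360)

Iteration 1:
  u = (-11 - (2)·0.0000 - (2)·0.0000) / (7) = -1.5714
  v = (12 - (-4)·0.0000 - (-1)·0.0000) / (6) = 2.0000
  w = (-10 - (2)·0.0000 - (2)·0.0000) / (6) = -1.6667
Iteration 2:
  u = (-11 - (2)·2.0000 - (2)·-1.6667) / (7) = -1.6667
  v = (12 - (-4)·-1.5714 - (-1)·-1.6667) / (6) = 0.6746
  w = (-10 - (2)·-1.5714 - (2)·2.0000) / (6) = -1.8095
Iteration 3:
  u = (-11 - (2)·0.6746 - (2)·-1.8095) / (7) = -1.2472
  v = (12 - (-4)·-1.6667 - (-1)·-1.8095) / (6) = 0.5873
  w = (-10 - (2)·-1.6667 - (2)·0.6746) / (6) = -1.3360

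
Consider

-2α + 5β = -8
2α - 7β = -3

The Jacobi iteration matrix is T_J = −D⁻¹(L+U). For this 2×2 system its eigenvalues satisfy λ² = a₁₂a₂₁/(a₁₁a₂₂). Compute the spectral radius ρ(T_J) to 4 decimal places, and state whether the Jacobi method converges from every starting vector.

0.8452

a₁₂a₂₁/(a₁₁a₂₂) = (5)·(2) / ((-2)·(-7)) = 0.714286
ρ = √|0.714286| = √0.714286 = 0.8452
ρ < 1, so Jacobi converges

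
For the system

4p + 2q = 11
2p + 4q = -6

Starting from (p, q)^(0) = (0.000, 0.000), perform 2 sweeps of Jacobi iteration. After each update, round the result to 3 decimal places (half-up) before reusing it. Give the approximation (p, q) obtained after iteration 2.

Iteration 1:
  p = (11 - (2)·0.000) / (4) = 2.750
  q = (-6 - (2)·0.000) / (4) = -1.500
Iteration 2:
  p = (11 - (2)·-1.500) / (4) = 3.500
  q = (-6 - (2)·2.750) / (4) = -2.875

(3.500, -2.875)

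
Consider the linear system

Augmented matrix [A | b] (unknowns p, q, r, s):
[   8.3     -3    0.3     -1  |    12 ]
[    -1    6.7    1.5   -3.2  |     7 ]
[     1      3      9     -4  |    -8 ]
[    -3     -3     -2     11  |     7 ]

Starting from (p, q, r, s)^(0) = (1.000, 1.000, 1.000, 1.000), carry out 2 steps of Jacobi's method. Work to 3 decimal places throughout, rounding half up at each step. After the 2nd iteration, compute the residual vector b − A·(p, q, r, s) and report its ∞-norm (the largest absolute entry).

2.834

Iteration 1:
  p = (12 - (-3)·1.000 - (0.3)·1.000 - (-1)·1.000) / (8.3) = 1.892
  q = (7 - (-1)·1.000 - (1.5)·1.000 - (-3.2)·1.000) / (6.7) = 1.448
  r = (-8 - (1)·1.000 - (3)·1.000 - (-4)·1.000) / (9) = -0.889
  s = (7 - (-3)·1.000 - (-3)·1.000 - (-2)·1.000) / (11) = 1.364
Iteration 2:
  p = (12 - (-3)·1.448 - (0.3)·-0.889 - (-1)·1.364) / (8.3) = 2.166
  q = (7 - (-1)·1.892 - (1.5)·-0.889 - (-3.2)·1.364) / (6.7) = 2.178
  r = (-8 - (1)·1.892 - (3)·1.448 - (-4)·1.364) / (9) = -0.976
  s = (7 - (-3)·1.892 - (-3)·1.448 - (-2)·-0.889) / (11) = 1.386
Residual b − A·x = (2.235, 0.473, -2.372, 2.834); ∞-norm = 2.834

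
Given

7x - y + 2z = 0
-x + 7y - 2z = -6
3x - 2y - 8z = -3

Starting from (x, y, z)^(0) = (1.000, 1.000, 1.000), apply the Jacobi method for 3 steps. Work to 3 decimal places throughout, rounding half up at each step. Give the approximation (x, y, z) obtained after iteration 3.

Iteration 1:
  x = (0 - (-1)·1.000 - (2)·1.000) / (7) = -0.143
  y = (-6 - (-1)·1.000 - (-2)·1.000) / (7) = -0.429
  z = (-3 - (3)·1.000 - (-2)·1.000) / (-8) = 0.500
Iteration 2:
  x = (0 - (-1)·-0.429 - (2)·0.500) / (7) = -0.204
  y = (-6 - (-1)·-0.143 - (-2)·0.500) / (7) = -0.735
  z = (-3 - (3)·-0.143 - (-2)·-0.429) / (-8) = 0.429
Iteration 3:
  x = (0 - (-1)·-0.735 - (2)·0.429) / (7) = -0.228
  y = (-6 - (-1)·-0.204 - (-2)·0.429) / (7) = -0.764
  z = (-3 - (3)·-0.204 - (-2)·-0.735) / (-8) = 0.482

(-0.228, -0.764, 0.482)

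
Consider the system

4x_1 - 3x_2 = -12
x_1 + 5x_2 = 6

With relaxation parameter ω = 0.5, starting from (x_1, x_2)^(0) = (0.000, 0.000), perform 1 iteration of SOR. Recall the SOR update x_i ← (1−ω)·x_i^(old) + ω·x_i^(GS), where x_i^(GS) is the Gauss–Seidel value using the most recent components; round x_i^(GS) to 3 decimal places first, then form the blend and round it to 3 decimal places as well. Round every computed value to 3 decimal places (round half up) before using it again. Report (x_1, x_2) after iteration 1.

Iteration 1:
  x_1: GS value = (-12 - (-3)·0.000) / (4) = -3.000;  x_1 ← (1−ω)·0.000 + ω·-3.000 = -1.500
  x_2: GS value = (6 - (1)·-1.500) / (5) = 1.500;  x_2 ← (1−ω)·0.000 + ω·1.500 = 0.750

(-1.500, 0.750)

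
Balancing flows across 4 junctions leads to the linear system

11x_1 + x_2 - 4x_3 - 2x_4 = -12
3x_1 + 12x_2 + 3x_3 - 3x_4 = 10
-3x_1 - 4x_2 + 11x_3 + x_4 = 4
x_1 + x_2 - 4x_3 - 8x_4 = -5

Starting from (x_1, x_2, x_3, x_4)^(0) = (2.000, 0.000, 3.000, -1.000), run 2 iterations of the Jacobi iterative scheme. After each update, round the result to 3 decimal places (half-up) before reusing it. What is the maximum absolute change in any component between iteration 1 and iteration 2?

1.140

Iteration 1:
  x_1 = (-12 - (1)·0.000 - (-4)·3.000 - (-2)·-1.000) / (11) = -0.182
  x_2 = (10 - (3)·2.000 - (3)·3.000 - (-3)·-1.000) / (12) = -0.667
  x_3 = (4 - (-3)·2.000 - (-4)·0.000 - (1)·-1.000) / (11) = 1.000
  x_4 = (-5 - (1)·2.000 - (1)·0.000 - (-4)·3.000) / (-8) = -0.625
Iteration 2:
  x_1 = (-12 - (1)·-0.667 - (-4)·1.000 - (-2)·-0.625) / (11) = -0.780
  x_2 = (10 - (3)·-0.182 - (3)·1.000 - (-3)·-0.625) / (12) = 0.473
  x_3 = (4 - (-3)·-0.182 - (-4)·-0.667 - (1)·-0.625) / (11) = 0.128
  x_4 = (-5 - (1)·-0.182 - (1)·-0.667 - (-4)·1.000) / (-8) = 0.019
Change: (-0.598, 1.140, -0.872, 0.644) → max |·| = 1.140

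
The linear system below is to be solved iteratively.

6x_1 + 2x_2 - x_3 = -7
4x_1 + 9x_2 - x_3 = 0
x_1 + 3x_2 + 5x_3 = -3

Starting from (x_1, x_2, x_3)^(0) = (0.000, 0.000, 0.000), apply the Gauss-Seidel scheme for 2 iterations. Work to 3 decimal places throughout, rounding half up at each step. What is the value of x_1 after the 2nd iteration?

Iteration 1:
  x_1 = (-7 - (2)·0.000 - (-1)·0.000) / (6) = -1.167
  x_2 = (0 - (4)·-1.167 - (-1)·0.000) / (9) = 0.519
  x_3 = (-3 - (1)·-1.167 - (3)·0.519) / (5) = -0.678
Iteration 2:
  x_1 = (-7 - (2)·0.519 - (-1)·-0.678) / (6) = -1.453
  x_2 = (0 - (4)·-1.453 - (-1)·-0.678) / (9) = 0.570
  x_3 = (-3 - (1)·-1.453 - (3)·0.570) / (5) = -0.651

-1.453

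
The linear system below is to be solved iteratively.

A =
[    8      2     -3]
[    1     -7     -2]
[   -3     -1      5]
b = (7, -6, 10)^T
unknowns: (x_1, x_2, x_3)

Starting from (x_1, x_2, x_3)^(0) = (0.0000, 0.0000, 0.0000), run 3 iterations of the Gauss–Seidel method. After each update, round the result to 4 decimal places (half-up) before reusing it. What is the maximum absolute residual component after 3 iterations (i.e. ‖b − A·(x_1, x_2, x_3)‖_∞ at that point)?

0.5983

Iteration 1:
  x_1 = (7 - (2)·0.0000 - (-3)·0.0000) / (8) = 0.8750
  x_2 = (-6 - (1)·0.8750 - (-2)·0.0000) / (-7) = 0.9821
  x_3 = (10 - (-3)·0.8750 - (-1)·0.9821) / (5) = 2.7214
Iteration 2:
  x_1 = (7 - (2)·0.9821 - (-3)·2.7214) / (8) = 1.6500
  x_2 = (-6 - (1)·1.6500 - (-2)·2.7214) / (-7) = 0.3153
  x_3 = (10 - (-3)·1.6500 - (-1)·0.3153) / (5) = 3.0531
Iteration 3:
  x_1 = (7 - (2)·0.3153 - (-3)·3.0531) / (8) = 1.9411
  x_2 = (-6 - (1)·1.9411 - (-2)·3.0531) / (-7) = 0.2621
  x_3 = (10 - (-3)·1.9411 - (-1)·0.2621) / (5) = 3.2171
Residual b − A·x = (0.5983, 0.3278, -0.0001); ∞-norm = 0.5983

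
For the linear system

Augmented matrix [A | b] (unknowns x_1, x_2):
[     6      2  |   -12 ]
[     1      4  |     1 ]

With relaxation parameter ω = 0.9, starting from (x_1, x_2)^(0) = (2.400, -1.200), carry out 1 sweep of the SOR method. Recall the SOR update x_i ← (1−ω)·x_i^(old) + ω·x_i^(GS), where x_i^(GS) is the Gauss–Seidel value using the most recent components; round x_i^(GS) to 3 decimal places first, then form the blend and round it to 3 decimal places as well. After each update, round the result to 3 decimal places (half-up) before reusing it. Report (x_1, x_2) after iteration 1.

Iteration 1:
  x_1: GS value = (-12 - (2)·-1.200) / (6) = -1.600;  x_1 ← (1−ω)·2.400 + ω·-1.600 = -1.200
  x_2: GS value = (1 - (1)·-1.200) / (4) = 0.550;  x_2 ← (1−ω)·-1.200 + ω·0.550 = 0.375

(-1.200, 0.375)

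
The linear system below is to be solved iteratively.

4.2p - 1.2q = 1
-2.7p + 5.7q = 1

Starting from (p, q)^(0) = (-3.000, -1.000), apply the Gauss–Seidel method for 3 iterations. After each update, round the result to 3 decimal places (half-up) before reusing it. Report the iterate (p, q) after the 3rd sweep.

Iteration 1:
  p = (1 - (-1.2)·-1.000) / (4.2) = -0.048
  q = (1 - (-2.7)·-0.048) / (5.7) = 0.153
Iteration 2:
  p = (1 - (-1.2)·0.153) / (4.2) = 0.282
  q = (1 - (-2.7)·0.282) / (5.7) = 0.309
Iteration 3:
  p = (1 - (-1.2)·0.309) / (4.2) = 0.326
  q = (1 - (-2.7)·0.326) / (5.7) = 0.330

(0.326, 0.330)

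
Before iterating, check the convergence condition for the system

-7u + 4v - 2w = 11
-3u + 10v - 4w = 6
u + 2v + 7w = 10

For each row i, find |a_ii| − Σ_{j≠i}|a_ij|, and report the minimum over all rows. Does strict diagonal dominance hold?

1

row 1: |-7| − (4+2) = 1
row 2: |10| − (3+4) = 3
row 3: |7| − (1+2) = 4
minimum over rows = 1 → strictly diagonally dominant (convergence guaranteed)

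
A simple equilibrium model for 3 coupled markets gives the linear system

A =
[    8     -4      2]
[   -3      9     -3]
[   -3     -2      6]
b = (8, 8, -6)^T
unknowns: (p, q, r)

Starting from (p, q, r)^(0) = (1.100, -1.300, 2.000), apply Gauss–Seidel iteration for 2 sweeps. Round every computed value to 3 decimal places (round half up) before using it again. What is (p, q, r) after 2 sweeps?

(1.896, 1.330, 0.391)

Iteration 1:
  p = (8 - (-4)·-1.300 - (2)·2.000) / (8) = -0.150
  q = (8 - (-3)·-0.150 - (-3)·2.000) / (9) = 1.506
  r = (-6 - (-3)·-0.150 - (-2)·1.506) / (6) = -0.573
Iteration 2:
  p = (8 - (-4)·1.506 - (2)·-0.573) / (8) = 1.896
  q = (8 - (-3)·1.896 - (-3)·-0.573) / (9) = 1.330
  r = (-6 - (-3)·1.896 - (-2)·1.330) / (6) = 0.391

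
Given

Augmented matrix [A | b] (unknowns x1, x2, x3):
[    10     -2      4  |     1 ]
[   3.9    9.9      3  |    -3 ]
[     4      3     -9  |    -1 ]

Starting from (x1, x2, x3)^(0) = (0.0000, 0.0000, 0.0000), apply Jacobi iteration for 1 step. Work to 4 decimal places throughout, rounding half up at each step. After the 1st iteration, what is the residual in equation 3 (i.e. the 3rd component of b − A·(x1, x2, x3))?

0.5089

Iteration 1:
  x1 = (1 - (-2)·0.0000 - (4)·0.0000) / (10) = 0.1000
  x2 = (-3 - (3.9)·0.0000 - (3)·0.0000) / (9.9) = -0.3030
  x3 = (-1 - (4)·0.0000 - (3)·0.0000) / (-9) = 0.1111
Residual b − A·x = (-1.0504, -0.7236, 0.5089)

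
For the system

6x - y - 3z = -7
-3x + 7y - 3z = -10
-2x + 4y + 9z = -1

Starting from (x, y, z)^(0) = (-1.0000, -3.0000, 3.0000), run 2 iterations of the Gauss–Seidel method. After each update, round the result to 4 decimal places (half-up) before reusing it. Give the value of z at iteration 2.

Iteration 1:
  x = (-7 - (-1)·-3.0000 - (-3)·3.0000) / (6) = -0.1667
  y = (-10 - (-3)·-0.1667 - (-3)·3.0000) / (7) = -0.2143
  z = (-1 - (-2)·-0.1667 - (4)·-0.2143) / (9) = -0.0529
Iteration 2:
  x = (-7 - (-1)·-0.2143 - (-3)·-0.0529) / (6) = -1.2288
  y = (-10 - (-3)·-1.2288 - (-3)·-0.0529) / (7) = -1.9779
  z = (-1 - (-2)·-1.2288 - (4)·-1.9779) / (9) = 0.4949

0.4949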